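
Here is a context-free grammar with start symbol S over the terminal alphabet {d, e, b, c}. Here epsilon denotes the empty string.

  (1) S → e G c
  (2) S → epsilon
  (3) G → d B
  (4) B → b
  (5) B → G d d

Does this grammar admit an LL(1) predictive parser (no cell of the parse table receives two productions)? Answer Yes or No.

Yes

FIRST(S) = {epsilon, e}
FIRST(G) = {d}
FIRST(B) = {b, d}
FOLLOW(S) = {$}
FOLLOW(G) = {c, d}
FOLLOW(B) = {c, d}
Each cell of M receives at most one production.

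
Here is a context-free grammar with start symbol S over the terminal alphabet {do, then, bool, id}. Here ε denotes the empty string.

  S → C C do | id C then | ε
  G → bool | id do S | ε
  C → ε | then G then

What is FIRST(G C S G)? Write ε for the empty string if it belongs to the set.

FIRST(G) = {ε, bool, id}
FIRST(C) = {ε, then}
FIRST(S) = {ε, do, id, then}  (via C C do)
FIRST(G C S G): take FIRST of each symbol in turn, carrying on past any symbol whose FIRST contains ε; result {ε, bool, do, id, then}.

{ε, bool, do, id, then}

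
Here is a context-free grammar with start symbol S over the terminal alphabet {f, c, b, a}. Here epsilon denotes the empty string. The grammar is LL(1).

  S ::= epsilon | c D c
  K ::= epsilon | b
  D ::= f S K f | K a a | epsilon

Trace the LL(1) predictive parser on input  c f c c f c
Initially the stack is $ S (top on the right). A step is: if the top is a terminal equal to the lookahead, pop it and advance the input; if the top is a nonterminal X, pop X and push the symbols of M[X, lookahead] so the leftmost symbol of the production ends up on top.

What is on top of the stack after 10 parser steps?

c

      Stack          Input          Action
   1  $ S            c f c c f c $  expand S ::= c D c
   2  $ c D c        c f c c f c $  match c
   3  $ c D          f c c f c $    expand D ::= f S K f
   4  $ c f K S f    f c c f c $    match f
   5  $ c f K S      c c f c $      expand S ::= c D c
   6  $ c f K c D c  c c f c $      match c
   7  $ c f K c D    c f c $        expand D ::= epsilon
   8  $ c f K c      c f c $        match c
   9  $ c f K        f c $          expand K ::= epsilon
  10  $ c f          f c $          match f
Stack after step 10: $ c (top = c).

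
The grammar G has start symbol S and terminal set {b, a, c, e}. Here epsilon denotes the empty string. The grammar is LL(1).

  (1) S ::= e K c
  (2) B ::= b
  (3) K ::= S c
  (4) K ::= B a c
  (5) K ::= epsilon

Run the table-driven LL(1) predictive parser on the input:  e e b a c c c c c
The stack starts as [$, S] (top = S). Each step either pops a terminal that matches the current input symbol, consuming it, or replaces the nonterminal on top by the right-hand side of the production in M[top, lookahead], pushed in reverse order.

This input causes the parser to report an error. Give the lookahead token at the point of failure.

c

step 1: stack=$ S  input=e e b a c c c c c $  — expand S ::= e K c
step 2: stack=$ c K e  input=e e b a c c c c c $  — match e
step 3: stack=$ c K  input=e b a c c c c c $  — expand K ::= S c
step 4: stack=$ c c S  input=e b a c c c c c $  — expand S ::= e K c
step 5: stack=$ c c c K e  input=e b a c c c c c $  — match e
step 6: stack=$ c c c K  input=b a c c c c c $  — expand K ::= B a c
step 7: stack=$ c c c c a B  input=b a c c c c c $  — expand B ::= b
step 8: stack=$ c c c c a b  input=b a c c c c c $  — match b
step 9: stack=$ c c c c a  input=a c c c c c $  — match a
step 10: stack=$ c c c c  input=c c c c c $  — match c
step 11: stack=$ c c c  input=c c c c $  — match c
step 12: stack=$ c c  input=c c c $  — match c
step 13: stack=$ c  input=c c $  — match c
step 14: stack=$  input=c $  — error: stack empty but input remains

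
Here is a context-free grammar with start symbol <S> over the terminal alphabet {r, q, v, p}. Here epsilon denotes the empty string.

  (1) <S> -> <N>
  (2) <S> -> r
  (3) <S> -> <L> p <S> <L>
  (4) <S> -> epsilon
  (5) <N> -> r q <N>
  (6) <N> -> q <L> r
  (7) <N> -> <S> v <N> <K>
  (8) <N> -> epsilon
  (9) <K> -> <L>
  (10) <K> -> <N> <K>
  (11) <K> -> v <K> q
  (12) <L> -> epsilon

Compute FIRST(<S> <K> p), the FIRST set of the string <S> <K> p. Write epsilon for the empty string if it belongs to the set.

FIRST(<L>) = {epsilon}
FIRST(<S>) = {epsilon, p, q, r, v}  (via <N>, <L> p <S> <L>)
FIRST(<N>) = {epsilon, p, q, r, v}  (via <S> v <N> <K>)
FIRST(<K>) = {epsilon, p, q, r, v}  (via <L>, <N> <K>)
FIRST(<S> <K> p): take FIRST of each symbol in turn, carrying on past any symbol whose FIRST contains epsilon; result {p, q, r, v}.

{p, q, r, v}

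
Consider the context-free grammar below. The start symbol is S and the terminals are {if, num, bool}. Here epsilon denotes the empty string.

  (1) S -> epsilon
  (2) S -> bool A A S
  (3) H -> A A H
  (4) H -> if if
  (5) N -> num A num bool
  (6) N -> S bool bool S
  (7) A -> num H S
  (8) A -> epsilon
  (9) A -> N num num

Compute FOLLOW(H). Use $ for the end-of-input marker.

FIRST(S): from S->epsilon we get {epsilon}; from S->bool A A S we get {bool}. So FIRST(S) = {epsilon, bool}.
FIRST(N): from N->num A num bool we get {num}; from N->S bool bool S we get {bool}. So FIRST(N) = {bool, num}.
FIRST(A): from A->num H S we get {num}; from A->epsilon we get {epsilon}; from A->N num num we get {bool, num}. So FIRST(A) = {epsilon, bool, num}.
FIRST(H): from H->A A H we get {bool, if, num}; from H->if if we get {if}. So FIRST(H) = {bool, if, num}.
FOLLOW(S) includes $ since S is the start symbol.
FOLLOW(N): in A->N num num, N is followed by num num with FIRST {num}. Thus FOLLOW(N) = {num}.
FOLLOW(S): in S->bool A A S, the suffix after S is empty (adds nothing new); in N->S bool bool S (occurrence 1), S is followed by bool bool S with FIRST {bool}; in N->S bool bool S (occurrence 2), the suffix after S is empty, so FOLLOW(S) ⊇ FOLLOW(N) = {num}; in A->num H S, the suffix after S is empty, so FOLLOW(S) ⊇ FOLLOW(A) = {$, bool, if, num}. Thus FOLLOW(S) = {$, bool, if, num}.
FOLLOW(A): in S->bool A A S (occurrence 1), A is followed by A S with FIRST {epsilon, bool, num}; in S->bool A A S (occurrence 1), the suffix after A is nullable, so FOLLOW(A) ⊇ FOLLOW(S) = {$, bool, if, num}; in S->bool A A S (occurrence 2), A is followed by S with FIRST {epsilon, bool}; in S->bool A A S (occurrence 2), the suffix after A is nullable, so FOLLOW(A) ⊇ FOLLOW(S) = {$, bool, if, num}; in H->A A H (occurrence 1), A is followed by A H with FIRST {bool, if, num}; in H->A A H (occurrence 2), A is followed by H with FIRST {bool, if, num}; in N->num A num bool, A is followed by num bool with FIRST {num}. Thus FOLLOW(A) = {$, bool, if, num}.
FOLLOW(H): in H->A A H, the suffix after H is empty (adds nothing new); in A->num H S, H is followed by S with FIRST {epsilon, bool}; in A->num H S, the suffix after H is nullable, so FOLLOW(H) ⊇ FOLLOW(A) = {$, bool, if, num}. Thus FOLLOW(H) = {$, bool, if, num}.

{$, bool, if, num}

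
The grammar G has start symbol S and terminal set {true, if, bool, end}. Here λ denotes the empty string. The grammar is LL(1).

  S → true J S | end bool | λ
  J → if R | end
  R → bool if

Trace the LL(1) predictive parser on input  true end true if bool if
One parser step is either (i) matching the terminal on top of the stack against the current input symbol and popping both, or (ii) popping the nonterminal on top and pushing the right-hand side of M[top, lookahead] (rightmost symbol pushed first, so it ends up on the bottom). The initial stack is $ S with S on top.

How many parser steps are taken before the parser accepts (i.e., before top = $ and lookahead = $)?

step 1: stack=$ S  input=true end true if bool if $  — expand S → true J S
step 2: stack=$ S J true  input=true end true if bool if $  — match true
step 3: stack=$ S J  input=end true if bool if $  — expand J → end
step 4: stack=$ S end  input=end true if bool if $  — match end
step 5: stack=$ S  input=true if bool if $  — expand S → true J S
step 6: stack=$ S J true  input=true if bool if $  — match true
step 7: stack=$ S J  input=if bool if $  — expand J → if R
step 8: stack=$ S R if  input=if bool if $  — match if
step 9: stack=$ S R  input=bool if $  — expand R → bool if
step 10: stack=$ S if bool  input=bool if $  — match bool
step 11: stack=$ S if  input=if $  — match if
step 12: stack=$ S  input=$  — expand S → λ
Accept reached after 12 steps.

12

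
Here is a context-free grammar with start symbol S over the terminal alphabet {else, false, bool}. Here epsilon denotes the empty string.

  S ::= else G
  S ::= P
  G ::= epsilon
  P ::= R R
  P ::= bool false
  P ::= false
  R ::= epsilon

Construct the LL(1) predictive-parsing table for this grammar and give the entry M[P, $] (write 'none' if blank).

FIRST(G) = {epsilon}
FIRST(R) = {epsilon}
FIRST(P) = {epsilon, bool, false}  (via R R)
FIRST(S) = {epsilon, bool, else, false}  (via P)
FOLLOW(S) includes $ since S is the start symbol.
FOLLOW(S): S appears on no right-hand side. Thus FOLLOW(S) = {$}.
FOLLOW(P): in S::=P, the suffix after P is empty, so FOLLOW(P) ⊇ FOLLOW(S) = {$}. Thus FOLLOW(P) = {$}.
For P ::= R R: FIRST(R R) = {epsilon}, so it goes in M[P, t] for t ∈ {}; since epsilon ∈ FIRST, also for every t ∈ FOLLOW(P) = {$}.
For P ::= bool false: FIRST(bool false) = {bool}, so it goes in M[P, t] for t ∈ {bool}.
For P ::= false: FIRST(false) = {false}, so it goes in M[P, t] for t ∈ {false}.

P ::= R R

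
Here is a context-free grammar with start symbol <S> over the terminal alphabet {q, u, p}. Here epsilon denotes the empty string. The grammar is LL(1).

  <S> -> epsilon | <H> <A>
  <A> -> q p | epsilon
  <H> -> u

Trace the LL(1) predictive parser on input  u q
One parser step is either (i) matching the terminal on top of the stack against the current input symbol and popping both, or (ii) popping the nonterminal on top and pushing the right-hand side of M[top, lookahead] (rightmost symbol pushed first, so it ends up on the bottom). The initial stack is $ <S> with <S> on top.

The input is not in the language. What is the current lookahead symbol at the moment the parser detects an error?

step 1: stack=$ <S>  input=u q $  — expand <S> -> <H> <A>
step 2: stack=$ <A> <H>  input=u q $  — expand <H> -> u
step 3: stack=$ <A> u  input=u q $  — match u
step 4: stack=$ <A>  input=q $  — expand <A> -> q p
step 5: stack=$ p q  input=q $  — match q
step 6: stack=$ p  input=$  — error: top is terminal p but lookahead is $

$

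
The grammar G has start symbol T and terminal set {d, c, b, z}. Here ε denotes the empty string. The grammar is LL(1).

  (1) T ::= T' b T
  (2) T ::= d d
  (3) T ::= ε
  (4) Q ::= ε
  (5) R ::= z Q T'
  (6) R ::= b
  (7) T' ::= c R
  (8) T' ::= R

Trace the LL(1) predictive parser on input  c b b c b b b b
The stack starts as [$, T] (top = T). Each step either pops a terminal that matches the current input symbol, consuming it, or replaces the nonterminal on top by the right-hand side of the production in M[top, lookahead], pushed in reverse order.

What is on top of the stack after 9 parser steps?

R

     Stack      Input              Action
  1  $ T        c b b c b b b b $  expand T ::= T' b T
  2  $ T b T'   c b b c b b b b $  expand T' ::= c R
  3  $ T b R c  c b b c b b b b $  match c
  4  $ T b R    b b c b b b b $    expand R ::= b
  5  $ T b b    b b c b b b b $    match b
  6  $ T b      b c b b b b $      match b
  7  $ T        c b b b b $        expand T ::= T' b T
  8  $ T b T'   c b b b b $        expand T' ::= c R
  9  $ T b R c  c b b b b $        match c
Stack after step 9: $ T b R (top = R).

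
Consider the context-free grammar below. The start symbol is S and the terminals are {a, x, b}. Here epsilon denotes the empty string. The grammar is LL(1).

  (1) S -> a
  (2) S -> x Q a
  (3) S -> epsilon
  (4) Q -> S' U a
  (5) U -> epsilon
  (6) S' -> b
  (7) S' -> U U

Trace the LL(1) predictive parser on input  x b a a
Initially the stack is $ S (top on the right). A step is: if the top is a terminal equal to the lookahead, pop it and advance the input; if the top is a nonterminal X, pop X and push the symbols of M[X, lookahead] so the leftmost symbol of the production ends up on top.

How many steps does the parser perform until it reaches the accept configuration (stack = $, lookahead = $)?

8

     Stack       Input      Action
  1  $ S         x b a a $  expand S -> x Q a
  2  $ a Q x     x b a a $  match x
  3  $ a Q       b a a $    expand Q -> S' U a
  4  $ a a U S'  b a a $    expand S' -> b
  5  $ a a U b   b a a $    match b
  6  $ a a U     a a $      expand U -> epsilon
  7  $ a a       a a $      match a
  8  $ a         a $        match a
Accept reached after 8 steps.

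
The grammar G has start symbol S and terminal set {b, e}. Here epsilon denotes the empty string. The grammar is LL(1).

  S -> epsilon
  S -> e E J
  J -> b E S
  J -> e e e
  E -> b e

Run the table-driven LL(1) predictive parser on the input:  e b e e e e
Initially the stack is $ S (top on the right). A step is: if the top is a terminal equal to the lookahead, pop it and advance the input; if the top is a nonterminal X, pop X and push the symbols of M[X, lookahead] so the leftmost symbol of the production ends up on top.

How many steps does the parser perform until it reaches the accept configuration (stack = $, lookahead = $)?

9

     Stack    Input          Action
  1  $ S      e b e e e e $  expand S -> e E J
  2  $ J E e  e b e e e e $  match e
  3  $ J E    b e e e e $    expand E -> b e
  4  $ J e b  b e e e e $    match b
  5  $ J e    e e e e $      match e
  6  $ J      e e e $        expand J -> e e e
  7  $ e e e  e e e $        match e
  8  $ e e    e e $          match e
  9  $ e      e $            match e
Accept reached after 9 steps.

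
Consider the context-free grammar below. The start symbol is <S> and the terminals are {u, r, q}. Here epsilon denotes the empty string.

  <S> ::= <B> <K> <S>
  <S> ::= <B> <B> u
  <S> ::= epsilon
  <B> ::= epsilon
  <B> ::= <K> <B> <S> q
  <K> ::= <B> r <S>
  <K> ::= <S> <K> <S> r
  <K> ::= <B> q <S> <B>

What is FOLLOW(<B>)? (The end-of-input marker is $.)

FIRST(<S>): from <S>::=<B> <K> <S> we get {q, r, u}; from <S>::=<B> <B> u we get {q, r, u}; from <S>::=epsilon we get {epsilon}. So FIRST(<S>) = {epsilon, q, r, u}.
FIRST(<B>): from <B>::=epsilon we get {epsilon}; from <B>::=<K> <B> <S> q we get {q, r, u}. So FIRST(<B>) = {epsilon, q, r, u}.
FIRST(<K>): from <K>::=<B> r <S> we get {q, r, u}; from <K>::=<S> <K> <S> r we get {q, r, u}; from <K>::=<B> q <S> <B> we get {q, r, u}. So FIRST(<K>) = {q, r, u}.
FOLLOW(<S>) includes $ since <S> is the start symbol.
FOLLOW(<S>): in <S>::=<B> <K> <S>, the suffix after <S> is empty (adds nothing new); in <B>::=<K> <B> <S> q, <S> is followed by q with FIRST {q}; in <K>::=<B> r <S>, the suffix after <S> is empty, so FOLLOW(<S>) ⊇ FOLLOW(<K>) = {$, q, r, u}; in <K>::=<S> <K> <S> r (occurrence 1), <S> is followed by <K> <S> r with FIRST {q, r, u}; in <K>::=<S> <K> <S> r (occurrence 2), <S> is followed by r with FIRST {r}; in <K>::=<B> q <S> <B>, <S> is followed by <B> with FIRST {epsilon, q, r, u}; in <K>::=<B> q <S> <B>, the suffix after <S> is nullable, so FOLLOW(<S>) ⊇ FOLLOW(<K>) = {$, q, r, u}. Thus FOLLOW(<S>) = {$, q, r, u}.
FOLLOW(<K>): in <S>::=<B> <K> <S>, <K> is followed by <S> with FIRST {epsilon, q, r, u}; in <S>::=<B> <K> <S>, the suffix after <K> is nullable, so FOLLOW(<K>) ⊇ FOLLOW(<S>) = {$, q, r, u}; in <B>::=<K> <B> <S> q, <K> is followed by <B> <S> q with FIRST {q, r, u}; in <K>::=<S> <K> <S> r, <K> is followed by <S> r with FIRST {q, r, u}. Thus FOLLOW(<K>) = {$, q, r, u}.
FOLLOW(<B>): in <S>::=<B> <K> <S>, <B> is followed by <K> <S> with FIRST {q, r, u}; in <S>::=<B> <B> u (occurrence 1), <B> is followed by <B> u with FIRST {q, r, u}; in <S>::=<B> <B> u (occurrence 2), <B> is followed by u with FIRST {u}; in <B>::=<K> <B> <S> q, <B> is followed by <S> q with FIRST {q, r, u}; in <K>::=<B> r <S>, <B> is followed by r <S> with FIRST {r}; in <K>::=<B> q <S> <B> (occurrence 1), <B> is followed by q <S> <B> with FIRST {q}; in <K>::=<B> q <S> <B> (occurrence 2), the suffix after <B> is empty, so FOLLOW(<B>) ⊇ FOLLOW(<K>) = {$, q, r, u}. Thus FOLLOW(<B>) = {$, q, r, u}.

{$, q, r, u}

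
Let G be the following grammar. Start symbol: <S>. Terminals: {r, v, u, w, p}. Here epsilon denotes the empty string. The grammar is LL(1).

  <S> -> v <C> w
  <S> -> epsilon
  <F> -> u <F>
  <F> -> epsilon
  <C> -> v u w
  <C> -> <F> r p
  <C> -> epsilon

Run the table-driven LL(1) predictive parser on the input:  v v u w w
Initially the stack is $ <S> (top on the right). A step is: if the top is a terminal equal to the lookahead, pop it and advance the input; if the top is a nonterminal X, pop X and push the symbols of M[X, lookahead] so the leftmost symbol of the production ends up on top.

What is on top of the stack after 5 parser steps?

w

step 1: stack=$ <S>  input=v v u w w $  — expand <S> -> v <C> w
step 2: stack=$ w <C> v  input=v v u w w $  — match v
step 3: stack=$ w <C>  input=v u w w $  — expand <C> -> v u w
step 4: stack=$ w w u v  input=v u w w $  — match v
step 5: stack=$ w w u  input=u w w $  — match u
Stack after step 5: $ w w (top = w).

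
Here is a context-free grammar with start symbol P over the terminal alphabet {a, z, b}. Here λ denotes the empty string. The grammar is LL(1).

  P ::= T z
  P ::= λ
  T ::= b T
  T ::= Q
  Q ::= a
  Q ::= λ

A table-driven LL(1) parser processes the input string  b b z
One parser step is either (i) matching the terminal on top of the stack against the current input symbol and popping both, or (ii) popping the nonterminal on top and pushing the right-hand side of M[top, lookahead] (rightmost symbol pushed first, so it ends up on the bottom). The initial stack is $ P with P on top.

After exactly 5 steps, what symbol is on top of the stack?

step 1: stack=$ P  input=b b z $  — expand P ::= T z
step 2: stack=$ z T  input=b b z $  — expand T ::= b T
step 3: stack=$ z T b  input=b b z $  — match b
step 4: stack=$ z T  input=b z $  — expand T ::= b T
step 5: stack=$ z T b  input=b z $  — match b
Stack after step 5: $ z T (top = T).

T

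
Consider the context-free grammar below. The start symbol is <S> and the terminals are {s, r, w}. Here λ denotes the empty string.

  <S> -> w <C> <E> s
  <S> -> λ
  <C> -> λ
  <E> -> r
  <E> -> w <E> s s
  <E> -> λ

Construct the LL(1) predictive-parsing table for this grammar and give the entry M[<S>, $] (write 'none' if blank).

FIRST(<S>): from <S>->w <C> <E> s we get {w}; from <S>->λ we get {λ}. So FIRST(<S>) = {λ, w}.
FIRST(<C>): from <C>->λ we get {λ}. So FIRST(<C>) = {λ}.
FIRST(<E>): from <E>->r we get {r}; from <E>->w <E> s s we get {w}; from <E>->λ we get {λ}. So FIRST(<E>) = {λ, r, w}.
FOLLOW(<S>) includes $ since <S> is the start symbol.
FOLLOW(<S>): <S> appears on no right-hand side. Thus FOLLOW(<S>) = {$}.
For <S> -> w <C> <E> s: FIRST(w <C> <E> s) = {w}, so it goes in M[<S>, t] for t ∈ {w}.
For <S> -> λ: FIRST(λ) = {λ}, so it goes in M[<S>, t] for t ∈ {}; since λ ∈ FIRST, also for every t ∈ FOLLOW(<S>) = {$}.

<S> -> λ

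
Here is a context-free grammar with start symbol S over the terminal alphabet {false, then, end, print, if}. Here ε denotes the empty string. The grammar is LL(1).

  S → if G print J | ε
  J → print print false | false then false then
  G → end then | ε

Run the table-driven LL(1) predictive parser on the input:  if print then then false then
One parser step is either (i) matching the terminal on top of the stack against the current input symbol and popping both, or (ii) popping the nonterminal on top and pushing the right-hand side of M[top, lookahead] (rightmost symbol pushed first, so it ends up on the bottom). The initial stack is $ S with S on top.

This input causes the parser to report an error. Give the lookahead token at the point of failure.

step 1: stack=$ S  input=if print then then false then $  — expand S → if G print J
step 2: stack=$ J print G if  input=if print then then false then $  — match if
step 3: stack=$ J print G  input=print then then false then $  — expand G → ε
step 4: stack=$ J print  input=print then then false then $  — match print
step 5: stack=$ J  input=then then false then $  — error: M[J, then] is empty

then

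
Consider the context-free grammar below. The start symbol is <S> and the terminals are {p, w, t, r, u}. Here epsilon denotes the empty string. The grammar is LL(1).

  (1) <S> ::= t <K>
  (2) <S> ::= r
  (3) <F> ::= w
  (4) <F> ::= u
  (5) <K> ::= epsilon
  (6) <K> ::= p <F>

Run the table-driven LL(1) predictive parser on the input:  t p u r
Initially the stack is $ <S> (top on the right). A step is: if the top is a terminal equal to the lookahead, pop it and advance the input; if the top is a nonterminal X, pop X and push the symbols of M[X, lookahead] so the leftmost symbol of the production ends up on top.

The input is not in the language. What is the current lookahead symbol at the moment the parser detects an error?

     Stack    Input      Action
  1  $ <S>    t p u r $  expand <S> ::= t <K>
  2  $ <K> t  t p u r $  match t
  3  $ <K>    p u r $    expand <K> ::= p <F>
  4  $ <F> p  p u r $    match p
  5  $ <F>    u r $      expand <F> ::= u
  6  $ u      u r $      match u
  7  $        r $        error: stack empty but input remains

r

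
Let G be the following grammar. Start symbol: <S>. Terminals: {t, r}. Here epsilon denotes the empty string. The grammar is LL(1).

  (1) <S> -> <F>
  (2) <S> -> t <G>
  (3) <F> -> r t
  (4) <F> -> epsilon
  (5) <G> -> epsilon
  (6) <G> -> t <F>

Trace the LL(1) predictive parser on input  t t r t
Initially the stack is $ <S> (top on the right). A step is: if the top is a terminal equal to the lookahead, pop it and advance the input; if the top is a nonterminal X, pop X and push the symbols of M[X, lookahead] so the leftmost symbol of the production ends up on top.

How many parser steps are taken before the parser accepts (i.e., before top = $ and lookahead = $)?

7

step 1: stack=$ <S>  input=t t r t $  — expand <S> -> t <G>
step 2: stack=$ <G> t  input=t t r t $  — match t
step 3: stack=$ <G>  input=t r t $  — expand <G> -> t <F>
step 4: stack=$ <F> t  input=t r t $  — match t
step 5: stack=$ <F>  input=r t $  — expand <F> -> r t
step 6: stack=$ t r  input=r t $  — match r
step 7: stack=$ t  input=t $  — match t
Accept reached after 7 steps.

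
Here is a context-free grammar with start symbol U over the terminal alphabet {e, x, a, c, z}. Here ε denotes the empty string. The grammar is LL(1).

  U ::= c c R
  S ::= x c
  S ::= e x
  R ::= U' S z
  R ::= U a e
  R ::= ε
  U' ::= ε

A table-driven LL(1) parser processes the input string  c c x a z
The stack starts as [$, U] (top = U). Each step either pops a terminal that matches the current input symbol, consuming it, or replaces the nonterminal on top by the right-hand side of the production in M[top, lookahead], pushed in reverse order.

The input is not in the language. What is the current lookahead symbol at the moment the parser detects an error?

step 1: stack=$ U  input=c c x a z $  — expand U ::= c c R
step 2: stack=$ R c c  input=c c x a z $  — match c
step 3: stack=$ R c  input=c x a z $  — match c
step 4: stack=$ R  input=x a z $  — expand R ::= U' S z
step 5: stack=$ z S U'  input=x a z $  — expand U' ::= ε
step 6: stack=$ z S  input=x a z $  — expand S ::= x c
step 7: stack=$ z c x  input=x a z $  — match x
step 8: stack=$ z c  input=a z $  — error: top is terminal c but lookahead is a

a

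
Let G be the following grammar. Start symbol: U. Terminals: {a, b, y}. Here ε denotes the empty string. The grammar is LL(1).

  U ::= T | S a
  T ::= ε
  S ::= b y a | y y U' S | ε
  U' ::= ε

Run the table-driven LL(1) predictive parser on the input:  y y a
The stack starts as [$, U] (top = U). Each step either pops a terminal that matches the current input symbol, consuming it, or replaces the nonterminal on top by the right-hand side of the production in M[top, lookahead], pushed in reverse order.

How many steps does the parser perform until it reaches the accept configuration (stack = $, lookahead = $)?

     Stack         Input    Action
  1  $ U           y y a $  expand U ::= S a
  2  $ a S         y y a $  expand S ::= y y U' S
  3  $ a S U' y y  y y a $  match y
  4  $ a S U' y    y a $    match y
  5  $ a S U'      a $      expand U' ::= ε
  6  $ a S         a $      expand S ::= ε
  7  $ a           a $      match a
Accept reached after 7 steps.

7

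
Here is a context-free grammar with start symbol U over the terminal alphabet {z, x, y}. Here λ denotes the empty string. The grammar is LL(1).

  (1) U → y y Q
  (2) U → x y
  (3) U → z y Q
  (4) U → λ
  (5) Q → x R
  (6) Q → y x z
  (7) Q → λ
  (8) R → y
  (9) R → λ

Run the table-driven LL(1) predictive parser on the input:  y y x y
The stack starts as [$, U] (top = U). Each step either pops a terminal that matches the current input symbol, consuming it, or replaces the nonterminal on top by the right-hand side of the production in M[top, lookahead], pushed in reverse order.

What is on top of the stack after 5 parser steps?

step 1: stack=$ U  input=y y x y $  — expand U → y y Q
step 2: stack=$ Q y y  input=y y x y $  — match y
step 3: stack=$ Q y  input=y x y $  — match y
step 4: stack=$ Q  input=x y $  — expand Q → x R
step 5: stack=$ R x  input=x y $  — match x
Stack after step 5: $ R (top = R).

R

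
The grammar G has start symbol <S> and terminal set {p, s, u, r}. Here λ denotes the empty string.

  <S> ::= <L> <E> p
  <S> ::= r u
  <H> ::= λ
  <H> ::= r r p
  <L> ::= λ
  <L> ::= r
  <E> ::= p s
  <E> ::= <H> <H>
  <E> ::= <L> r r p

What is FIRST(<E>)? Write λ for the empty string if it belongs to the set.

{λ, p, r}

FIRST(<H>) = {λ, r}
FIRST(<L>) = {λ, r}
FIRST(<E>) = {λ, p, r}  (via <H> <H>, <L> r r p)
FIRST(<S>) = {p, r}  (via <L> <E> p)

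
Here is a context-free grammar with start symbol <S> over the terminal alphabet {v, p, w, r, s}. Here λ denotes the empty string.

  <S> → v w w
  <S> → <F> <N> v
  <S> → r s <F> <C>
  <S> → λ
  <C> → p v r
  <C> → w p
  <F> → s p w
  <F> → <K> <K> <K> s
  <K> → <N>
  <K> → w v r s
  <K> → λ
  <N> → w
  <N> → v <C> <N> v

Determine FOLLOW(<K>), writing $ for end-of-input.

{s, v, w}

FIRST(<C>) = {p, w}
FIRST(<N>) = {v, w}
FIRST(<K>) = {λ, v, w}  (via <N>)
FIRST(<F>) = {s, v, w}  (via <K> <K> <K> s)
FIRST(<S>) = {λ, r, s, v, w}  (via <F> <N> v)
FOLLOW(<S>) includes $ since <S> is the start symbol.
FOLLOW(<S>): <S> appears on no right-hand side. Thus FOLLOW(<S>) = {$}.
FOLLOW(<C>): in <S>→r s <F> <C>, the suffix after <C> is empty, so FOLLOW(<C>) ⊇ FOLLOW(<S>) = {$}; in <N>→v <C> <N> v, <C> is followed by <N> v with FIRST {v, w}. Thus FOLLOW(<C>) = {$, v, w}.
FOLLOW(<F>): in <S>→<F> <N> v, <F> is followed by <N> v with FIRST {v, w}; in <S>→r s <F> <C>, <F> is followed by <C> with FIRST {p, w}. Thus FOLLOW(<F>) = {p, v, w}.
FOLLOW(<K>): in <F>→<K> <K> <K> s (occurrence 1), <K> is followed by <K> <K> s with FIRST {s, v, w}; in <F>→<K> <K> <K> s (occurrence 2), <K> is followed by <K> s with FIRST {s, v, w}; in <F>→<K> <K> <K> s (occurrence 3), <K> is followed by s with FIRST {s}. Thus FOLLOW(<K>) = {s, v, w}.
FOLLOW(<N>): in <S>→<F> <N> v, <N> is followed by v with FIRST {v}; in <K>→<N>, the suffix after <N> is empty, so FOLLOW(<N>) ⊇ FOLLOW(<K>) = {s, v, w}; in <N>→v <C> <N> v, <N> is followed by v with FIRST {v}. Thus FOLLOW(<N>) = {s, v, w}.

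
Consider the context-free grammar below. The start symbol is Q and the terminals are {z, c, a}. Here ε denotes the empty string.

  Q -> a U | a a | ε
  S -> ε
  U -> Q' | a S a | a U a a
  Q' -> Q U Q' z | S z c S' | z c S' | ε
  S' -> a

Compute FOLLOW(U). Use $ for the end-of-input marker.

FIRST(Q) = {ε, a}
FIRST(S) = {ε}
FIRST(S') = {a}
FIRST(U) = {ε, a, z}  (via Q')
FIRST(Q') = {ε, a, z}  (via Q U Q' z, S z c S')
FOLLOW(Q) includes $ since Q is the start symbol.
FOLLOW(Q): in Q'->Q U Q' z, Q is followed by U Q' z with FIRST {a, z}. Thus FOLLOW(Q) = {$, a, z}.
FOLLOW(S): in U->a S a, S is followed by a with FIRST {a}; in Q'->S z c S', S is followed by z c S' with FIRST {z}. Thus FOLLOW(S) = {a, z}.
FOLLOW(U): in Q->a U, the suffix after U is empty, so FOLLOW(U) ⊇ FOLLOW(Q) = {$, a, z}; in U->a U a a, U is followed by a a with FIRST {a}; in Q'->Q U Q' z, U is followed by Q' z with FIRST {a, z}. Thus FOLLOW(U) = {$, a, z}.
FOLLOW(Q'): in U->Q', the suffix after Q' is empty, so FOLLOW(Q') ⊇ FOLLOW(U) = {$, a, z}; in Q'->Q U Q' z, Q' is followed by z with FIRST {z}. Thus FOLLOW(Q') = {$, a, z}.
FOLLOW(S'): in Q'->S z c S', the suffix after S' is empty, so FOLLOW(S') ⊇ FOLLOW(Q') = {$, a, z}; in Q'->z c S', the suffix after S' is empty, so FOLLOW(S') ⊇ FOLLOW(Q') = {$, a, z}. Thus FOLLOW(S') = {$, a, z}.

{$, a, z}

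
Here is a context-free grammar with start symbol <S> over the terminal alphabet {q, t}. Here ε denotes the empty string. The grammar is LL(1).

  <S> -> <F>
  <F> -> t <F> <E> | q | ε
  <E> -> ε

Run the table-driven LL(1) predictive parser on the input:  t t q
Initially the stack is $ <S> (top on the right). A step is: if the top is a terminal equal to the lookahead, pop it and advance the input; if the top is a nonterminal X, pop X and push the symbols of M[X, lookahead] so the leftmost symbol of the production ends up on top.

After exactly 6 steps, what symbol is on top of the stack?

q

step 1: stack=$ <S>  input=t t q $  — expand <S> -> <F>
step 2: stack=$ <F>  input=t t q $  — expand <F> -> t <F> <E>
step 3: stack=$ <E> <F> t  input=t t q $  — match t
step 4: stack=$ <E> <F>  input=t q $  — expand <F> -> t <F> <E>
step 5: stack=$ <E> <E> <F> t  input=t q $  — match t
step 6: stack=$ <E> <E> <F>  input=q $  — expand <F> -> q
Stack after step 6: $ <E> <E> q (top = q).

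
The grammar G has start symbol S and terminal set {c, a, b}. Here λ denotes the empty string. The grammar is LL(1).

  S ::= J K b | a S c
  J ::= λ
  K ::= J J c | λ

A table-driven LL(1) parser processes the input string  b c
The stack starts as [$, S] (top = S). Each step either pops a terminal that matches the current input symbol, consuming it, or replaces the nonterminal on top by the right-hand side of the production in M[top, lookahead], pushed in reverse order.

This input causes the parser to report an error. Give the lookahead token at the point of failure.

c

step 1: stack=$ S  input=b c $  — expand S ::= J K b
step 2: stack=$ b K J  input=b c $  — expand J ::= λ
step 3: stack=$ b K  input=b c $  — expand K ::= λ
step 4: stack=$ b  input=b c $  — match b
step 5: stack=$  input=c $  — error: stack empty but input remains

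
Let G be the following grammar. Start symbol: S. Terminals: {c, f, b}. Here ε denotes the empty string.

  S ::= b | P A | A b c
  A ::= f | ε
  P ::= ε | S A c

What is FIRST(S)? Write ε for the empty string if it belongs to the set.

{ε, b, c, f}

FIRST(A): from A::=f we get {f}; from A::=ε we get {ε}. So FIRST(A) = {ε, f}.
FIRST(S): from S::=b we get {b}; from S::=P A we get {ε, b, c, f}; from S::=A b c we get {b, f}. So FIRST(S) = {ε, b, c, f}.
FIRST(P): from P::=ε we get {ε}; from P::=S A c we get {b, c, f}. So FIRST(P) = {ε, b, c, f}.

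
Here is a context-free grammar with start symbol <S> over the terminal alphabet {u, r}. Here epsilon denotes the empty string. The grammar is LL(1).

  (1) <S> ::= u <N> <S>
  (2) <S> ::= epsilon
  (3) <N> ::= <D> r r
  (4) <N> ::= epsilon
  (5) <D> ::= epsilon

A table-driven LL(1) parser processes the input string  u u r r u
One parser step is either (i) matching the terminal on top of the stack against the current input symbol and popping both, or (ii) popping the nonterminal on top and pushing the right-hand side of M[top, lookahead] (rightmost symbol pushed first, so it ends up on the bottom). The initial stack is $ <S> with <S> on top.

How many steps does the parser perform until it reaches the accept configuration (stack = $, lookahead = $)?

13

      Stack          Input        Action
   1  $ <S>          u u r r u $  expand <S> ::= u <N> <S>
   2  $ <S> <N> u    u u r r u $  match u
   3  $ <S> <N>      u r r u $    expand <N> ::= epsilon
   4  $ <S>          u r r u $    expand <S> ::= u <N> <S>
   5  $ <S> <N> u    u r r u $    match u
   6  $ <S> <N>      r r u $      expand <N> ::= <D> r r
   7  $ <S> r r <D>  r r u $      expand <D> ::= epsilon
   8  $ <S> r r      r r u $      match r
   9  $ <S> r        r u $        match r
  10  $ <S>          u $          expand <S> ::= u <N> <S>
  11  $ <S> <N> u    u $          match u
  12  $ <S> <N>      $            expand <N> ::= epsilon
  13  $ <S>          $            expand <S> ::= epsilon
Accept reached after 13 steps.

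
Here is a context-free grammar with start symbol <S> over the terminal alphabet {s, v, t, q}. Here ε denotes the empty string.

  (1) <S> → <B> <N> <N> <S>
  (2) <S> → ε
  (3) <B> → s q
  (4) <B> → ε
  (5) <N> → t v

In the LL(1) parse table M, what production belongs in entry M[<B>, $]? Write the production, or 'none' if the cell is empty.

FIRST(<B>): from <B>→s q we get {s}; from <B>→ε we get {ε}. So FIRST(<B>) = {ε, s}.
FIRST(<N>): from <N>→t v we get {t}. So FIRST(<N>) = {t}.
FIRST(<S>): from <S>→<B> <N> <N> <S> we get {s, t}; from <S>→ε we get {ε}. So FIRST(<S>) = {ε, s, t}.
FOLLOW(<S>) includes $ since <S> is the start symbol.
FOLLOW(<B>): in <S>→<B> <N> <N> <S>, <B> is followed by <N> <N> <S> with FIRST {t}. Thus FOLLOW(<B>) = {t}.
For <B> → s q: FIRST(s q) = {s}, so it goes in M[<B>, t] for t ∈ {s}.
For <B> → ε: FIRST(ε) = {ε}, so it goes in M[<B>, t] for t ∈ {}; since ε ∈ FIRST, also for every t ∈ FOLLOW(<B>) = {t}.
None of these place a production in M[<B>, $].

none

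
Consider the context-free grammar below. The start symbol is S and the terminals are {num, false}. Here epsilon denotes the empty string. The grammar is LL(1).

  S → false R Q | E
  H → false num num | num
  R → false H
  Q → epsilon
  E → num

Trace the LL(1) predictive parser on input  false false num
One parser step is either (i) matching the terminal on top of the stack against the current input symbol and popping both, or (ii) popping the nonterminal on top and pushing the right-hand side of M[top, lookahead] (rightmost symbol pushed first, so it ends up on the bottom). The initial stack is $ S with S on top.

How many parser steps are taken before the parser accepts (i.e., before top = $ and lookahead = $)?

     Stack        Input              Action
  1  $ S          false false num $  expand S → false R Q
  2  $ Q R false  false false num $  match false
  3  $ Q R        false num $        expand R → false H
  4  $ Q H false  false num $        match false
  5  $ Q H        num $              expand H → num
  6  $ Q num      num $              match num
  7  $ Q          $                  expand Q → epsilon
Accept reached after 7 steps.

7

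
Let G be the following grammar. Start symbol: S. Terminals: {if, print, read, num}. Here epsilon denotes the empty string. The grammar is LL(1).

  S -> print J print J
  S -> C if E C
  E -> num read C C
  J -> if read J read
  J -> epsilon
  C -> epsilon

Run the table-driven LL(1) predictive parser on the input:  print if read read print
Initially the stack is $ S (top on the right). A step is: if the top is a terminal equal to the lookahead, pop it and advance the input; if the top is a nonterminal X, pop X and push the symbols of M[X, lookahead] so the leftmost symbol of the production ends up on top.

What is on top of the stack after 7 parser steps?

step 1: stack=$ S  input=print if read read print $  — expand S -> print J print J
step 2: stack=$ J print J print  input=print if read read print $  — match print
step 3: stack=$ J print J  input=if read read print $  — expand J -> if read J read
step 4: stack=$ J print read J read if  input=if read read print $  — match if
step 5: stack=$ J print read J read  input=read read print $  — match read
step 6: stack=$ J print read J  input=read print $  — expand J -> epsilon
step 7: stack=$ J print read  input=read print $  — match read
Stack after step 7: $ J print (top = print).

print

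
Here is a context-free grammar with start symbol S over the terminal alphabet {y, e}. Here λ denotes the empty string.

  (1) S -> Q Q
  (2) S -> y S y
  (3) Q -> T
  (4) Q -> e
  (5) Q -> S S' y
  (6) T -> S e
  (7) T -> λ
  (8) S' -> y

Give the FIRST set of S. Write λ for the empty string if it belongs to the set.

{λ, e, y}

FIRST(S') = {y}
FIRST(S) = {λ, e, y}  (via Q Q)
FIRST(T) = {λ, e, y}  (via S e)
FIRST(Q) = {λ, e, y}  (via T, S S' y)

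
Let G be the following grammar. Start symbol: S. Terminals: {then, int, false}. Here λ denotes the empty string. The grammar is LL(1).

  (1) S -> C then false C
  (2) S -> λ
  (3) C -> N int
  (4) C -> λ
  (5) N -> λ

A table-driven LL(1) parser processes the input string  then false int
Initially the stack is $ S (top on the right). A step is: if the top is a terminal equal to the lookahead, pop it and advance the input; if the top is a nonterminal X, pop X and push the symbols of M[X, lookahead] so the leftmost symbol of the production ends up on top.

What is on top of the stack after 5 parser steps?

     Stack             Input             Action
  1  $ S               then false int $  expand S -> C then false C
  2  $ C false then C  then false int $  expand C -> λ
  3  $ C false then    then false int $  match then
  4  $ C false         false int $       match false
  5  $ C               int $             expand C -> N int
Stack after step 5: $ int N (top = N).

N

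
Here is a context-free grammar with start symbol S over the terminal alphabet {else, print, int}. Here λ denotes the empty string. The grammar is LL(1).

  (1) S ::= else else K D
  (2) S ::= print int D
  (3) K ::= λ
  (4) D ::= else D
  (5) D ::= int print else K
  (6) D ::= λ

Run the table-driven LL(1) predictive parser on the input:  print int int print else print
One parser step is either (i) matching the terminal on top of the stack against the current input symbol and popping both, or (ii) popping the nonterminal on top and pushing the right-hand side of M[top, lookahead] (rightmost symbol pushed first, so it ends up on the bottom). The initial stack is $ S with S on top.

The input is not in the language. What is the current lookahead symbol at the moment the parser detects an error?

     Stack               Input                             Action
  1  $ S                 print int int print else print $  expand S ::= print int D
  2  $ D int print       print int int print else print $  match print
  3  $ D int             int int print else print $        match int
  4  $ D                 int print else print $            expand D ::= int print else K
  5  $ K else print int  int print else print $            match int
  6  $ K else print      print else print $                match print
  7  $ K else            else print $                      match else
  8  $ K                 print $                           error: M[K, print] is empty

print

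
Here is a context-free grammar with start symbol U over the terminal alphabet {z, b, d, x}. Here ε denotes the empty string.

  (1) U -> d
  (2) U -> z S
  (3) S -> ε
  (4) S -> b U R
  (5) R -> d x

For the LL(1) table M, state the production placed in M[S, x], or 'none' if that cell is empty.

none

FIRST(U) = {d, z}
FIRST(S) = {ε, b}
FIRST(R) = {d}
FOLLOW(U) includes $ since U is the start symbol.
FOLLOW(U): in S->b U R, U is followed by R with FIRST {d}. Thus FOLLOW(U) = {$, d}.
FOLLOW(S): in U->z S, the suffix after S is empty, so FOLLOW(S) ⊇ FOLLOW(U) = {$, d}. Thus FOLLOW(S) = {$, d}.
For S -> ε: FIRST(ε) = {ε}, so it goes in M[S, t] for t ∈ {}; since ε ∈ FIRST, also for every t ∈ FOLLOW(S) = {$, d}.
For S -> b U R: FIRST(b U R) = {b}, so it goes in M[S, t] for t ∈ {b}.
None of these place a production in M[S, x].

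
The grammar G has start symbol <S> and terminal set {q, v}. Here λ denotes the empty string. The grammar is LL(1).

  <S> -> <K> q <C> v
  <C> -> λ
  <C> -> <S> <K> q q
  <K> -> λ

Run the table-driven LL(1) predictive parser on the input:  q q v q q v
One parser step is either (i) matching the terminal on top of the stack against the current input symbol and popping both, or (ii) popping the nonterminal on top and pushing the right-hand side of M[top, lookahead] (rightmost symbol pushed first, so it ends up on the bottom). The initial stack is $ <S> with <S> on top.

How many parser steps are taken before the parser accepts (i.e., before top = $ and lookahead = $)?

      Stack                    Input          Action
   1  $ <S>                    q q v q q v $  expand <S> -> <K> q <C> v
   2  $ v <C> q <K>            q q v q q v $  expand <K> -> λ
   3  $ v <C> q                q q v q q v $  match q
   4  $ v <C>                  q v q q v $    expand <C> -> <S> <K> q q
   5  $ v q q <K> <S>          q v q q v $    expand <S> -> <K> q <C> v
   6  $ v q q <K> v <C> q <K>  q v q q v $    expand <K> -> λ
   7  $ v q q <K> v <C> q      q v q q v $    match q
   8  $ v q q <K> v <C>        v q q v $      expand <C> -> λ
   9  $ v q q <K> v            v q q v $      match v
  10  $ v q q <K>              q q v $        expand <K> -> λ
  11  $ v q q                  q q v $        match q
  12  $ v q                    q v $          match q
  13  $ v                      v $            match v
Accept reached after 13 steps.

13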